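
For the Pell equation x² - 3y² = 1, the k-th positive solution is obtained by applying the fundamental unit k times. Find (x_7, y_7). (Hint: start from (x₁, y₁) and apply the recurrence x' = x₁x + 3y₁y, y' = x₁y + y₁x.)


Step 1: Find the fundamental solution (x₁, y₁) of x² - 3y² = 1.
  Expand √3 as a continued fraction. a₀ = ⌊√3⌋ = 1; iterate m_{k+1} = d_k·a_k − m_k, d_{k+1} = (3 − m_{k+1}²)/d_k, a_{k+1} = ⌊(a₀ + m_{k+1})/d_{k+1}⌋ (starting m₀ = 0, d₀ = 1), with convergents p_k = a_k·p_{k-1} + p_{k-2}, q_k = a_k·q_{k-1} + q_{k-2} (p₋₁ = 1, q₋₁ = 0):
  k = 0: a₀ = 1; p₀/q₀ = 1/1; p₀² − 3·q₀² = 1 − 3 = -2.
  k = 1: m = 1, d = 2, a = ⌊(1 + 1)/2⌋ = 1; p/q = (1·1 + 1)/(1·1 + 0) = 2/1; p² − 3·q² = 4 − 3 = 1.
  The first convergent with p² − 3·q² = 1 gives the fundamental solution (x₁, y₁) = (2, 1).
Step 2: Apply the recurrence (x_{n+1}, y_{n+1}) = (x₁x_n + 3y₁y_n, x₁y_n + y₁x_n) repeatedly.
  From (x_1, y_1) = (2, 1): x_2 = 2·2 + 3·1·1 = 7; y_2 = 2·1 + 1·2 = 4.
  From (x_2, y_2) = (7, 4): x_3 = 2·7 + 3·1·4 = 26; y_3 = 2·4 + 1·7 = 15.
  From (x_3, y_3) = (26, 15): x_4 = 2·26 + 3·1·15 = 97; y_4 = 2·15 + 1·26 = 56.
  From (x_4, y_4) = (97, 56): x_5 = 2·97 + 3·1·56 = 362; y_5 = 2·56 + 1·97 = 209.
  From (x_5, y_5) = (362, 209): x_6 = 2·362 + 3·1·209 = 1351; y_6 = 2·209 + 1·362 = 780.
  From (x_6, y_6) = (1351, 780): x_7 = 2·1351 + 3·1·780 = 5042; y_7 = 2·780 + 1·1351 = 2911.
Step 3: Verify x_7² - 3·y_7² = 25421764 - 25421763 = 1 (should be 1). ✓

(x_1, y_1) = (2, 1); (x_7, y_7) = (5042, 2911).


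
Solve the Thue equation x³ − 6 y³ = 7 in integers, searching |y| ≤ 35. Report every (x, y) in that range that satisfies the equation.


The equation is x³ - 6y³ = 7. For fixed y, x³ = 6·y³ + 7, so a solution requires the RHS to be a perfect cube.
Strategy: iterate y from -35 to 35, compute RHS = 6·y³ + 7, and check whether it is a (positive or negative) perfect cube.
Check small values of y:
  y = 0: RHS = 7 is not a perfect cube.
  y = 1: RHS = 13 is not a perfect cube.
  y = -1: RHS = 1 = (1)³ ⇒ x = 1 works.
  y = 2: RHS = 55 is not a perfect cube.
  y = -2: RHS = -41 is not a perfect cube.
  y = 3: RHS = 169 is not a perfect cube.
  y = -3: RHS = -155 is not a perfect cube.
Continuing the search up to |y| = 35 finds no further solutions beyond those listed.
Collected solutions: (1, -1).

Solutions (with |y| ≤ 35): (1, -1).


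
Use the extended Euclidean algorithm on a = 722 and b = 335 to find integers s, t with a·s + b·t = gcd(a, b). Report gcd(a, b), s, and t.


Euclidean algorithm on (722, 335) — divide until remainder is 0:
  722 = 2 · 335 + 52
  335 = 6 · 52 + 23
  52 = 2 · 23 + 6
  23 = 3 · 6 + 5
  6 = 1 · 5 + 1
  5 = 5 · 1 + 0
gcd(722, 335) = 1.
Track Bezout coefficients alongside the remainders: start with r₀ = 722 = a·1 + b·0 (s = 1, t = 0) and r₁ = 335 = a·0 + b·1 (s = 0, t = 1); each new remainder r_{k+1} = r_{k-1} − q_k·r_k inherits s_{k+1} = s_{k-1} − q_k·s_k, t_{k+1} = t_{k-1} − q_k·t_k, so r_k = a·s_k + b·t_k at every step:
  q = 2: r = 52, s = 1 − 2·0 = 1, t = 0 − 2·1 = -2  (check: 722·1 + 335·(-2) = 52)
  q = 6: r = 23, s = 0 − 6·1 = -6, t = 1 − 6·(-2) = 13  (check: 722·(-6) + 335·13 = 23)
  q = 2: r = 6, s = 1 − 2·(-6) = 13, t = -2 − 2·13 = -28  (check: 722·13 + 335·(-28) = 6)
  q = 3: r = 5, s = -6 − 3·13 = -45, t = 13 − 3·(-28) = 97  (check: 722·(-45) + 335·97 = 5)
  q = 1: r = 1, s = 13 − 1·(-45) = 58, t = -28 − 1·97 = -125  (check: 722·58 + 335·(-125) = 1)
The row with r = 1 (the gcd) gives the Bezout coefficients s = 58, t = -125.
Result: 722 · (58) + 335 · (-125) = 1.

gcd(722, 335) = 1; s = 58, t = -125 (check: 722·58 + 335·(-125) = 1).


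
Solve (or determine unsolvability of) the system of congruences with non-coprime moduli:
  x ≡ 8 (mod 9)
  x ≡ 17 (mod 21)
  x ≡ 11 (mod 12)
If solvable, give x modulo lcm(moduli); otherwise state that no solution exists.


Moduli 9, 21, 12 are not pairwise coprime, so CRT works modulo lcm(m_i) when all pairwise compatibility conditions hold.
Pairwise compatibility: gcd(m_i, m_j) must divide a_i - a_j for every pair.
Merge one congruence at a time:
  Start: x ≡ 8 (mod 9).
  Combine with x ≡ 17 (mod 21): gcd(9, 21) = 3; 17 - 8 = 9, which IS divisible by 3, so compatible.
    Write x = 8 + 9·t and substitute into x ≡ 17 (mod 21): 9·t ≡ 17 − 8 = 9 (mod 21).
    Divide the congruence (and modulus) by g = 3: 3·t ≡ 3 (mod 7).
    The inverse of 3 mod 7 is 5 (since 3·5 = 15 = 2·7 + 1), so t ≡ 5·3 = 15 ≡ 1 (mod 7).
    Then x = 8 + 9·1 = 17, valid modulo lcm(9, 21) = 63: x ≡ 17 (mod 63).
  Combine with x ≡ 11 (mod 12): gcd(63, 12) = 3; 11 - 17 = -6, which IS divisible by 3, so compatible.
    Write x = 17 + 63·t and substitute into x ≡ 11 (mod 12): 63·t ≡ 11 − 17 = -6 (mod 12).
    Divide the congruence (and modulus) by g = 3: 21·t ≡ -2 (mod 4).
    Reduce coefficients mod 4: 1·t ≡ 2 (mod 4).
    So t ≡ 2 (mod 4).
    Then x = 17 + 63·2 = 143, valid modulo lcm(63, 12) = 252: x ≡ 143 (mod 252).
Verify: 143 mod 9 = 8, 143 mod 21 = 17, 143 mod 12 = 11.

x ≡ 143 (mod 252).


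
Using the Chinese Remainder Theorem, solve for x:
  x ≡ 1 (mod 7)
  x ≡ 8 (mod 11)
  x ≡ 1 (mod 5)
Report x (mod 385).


Moduli 7, 11, 5 are pairwise coprime; by CRT there is a unique solution modulo M = 7 · 11 · 5 = 385.
Solve pairwise, accumulating the modulus:
  Start with x ≡ 1 (mod 7).
  Combine with x ≡ 8 (mod 11): since gcd(7, 11) = 1, we get a unique residue mod 77.
    Write x = 1 + 7·t and substitute into x ≡ 8 (mod 11): 7·t ≡ 8 − 1 = 7 (mod 11).
    The inverse of 7 mod 11 is 8 (since 7·8 = 56 = 5·11 + 1), so t ≡ 8·7 = 56 ≡ 1 (mod 11).
    Then x = 1 + 7·1 = 8, valid modulo lcm(7, 11) = 77: x ≡ 8 (mod 77).
  Combine with x ≡ 1 (mod 5): since gcd(77, 5) = 1, we get a unique residue mod 385.
    Write x = 8 + 77·t and substitute into x ≡ 1 (mod 5): 77·t ≡ 1 − 8 = -7 (mod 5).
    Reduce coefficients mod 5: 2·t ≡ 3 (mod 5).
    The inverse of 2 mod 5 is 3 (since 2·3 = 6 = 1·5 + 1), so t ≡ 3·3 = 9 ≡ 4 (mod 5).
    Then x = 8 + 77·4 = 316, valid modulo lcm(77, 5) = 385: x ≡ 316 (mod 385).
Verify: 316 mod 7 = 1 ✓, 316 mod 11 = 8 ✓, 316 mod 5 = 1 ✓.

x ≡ 316 (mod 385).


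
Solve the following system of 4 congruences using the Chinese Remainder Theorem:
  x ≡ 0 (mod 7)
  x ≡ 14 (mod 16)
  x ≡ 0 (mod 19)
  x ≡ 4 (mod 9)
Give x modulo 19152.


Product of moduli M = 7 · 16 · 19 · 9 = 19152.
Merge one congruence at a time:
  Start: x ≡ 0 (mod 7).
  Combine with x ≡ 14 (mod 16); new modulus lcm = 112.
    Write x = 0 + 7·t and substitute into x ≡ 14 (mod 16): 7·t ≡ 14 − 0 = 14 (mod 16).
    The inverse of 7 mod 16 is 7 (since 7·7 = 49 = 3·16 + 1), so t ≡ 7·14 = 98 ≡ 2 (mod 16).
    Then x = 0 + 7·2 = 14, valid modulo lcm(7, 16) = 112: x ≡ 14 (mod 112).
  Combine with x ≡ 0 (mod 19); new modulus lcm = 2128.
    Write x = 14 + 112·t and substitute into x ≡ 0 (mod 19): 112·t ≡ 0 − 14 = -14 (mod 19).
    Reduce coefficients mod 19: 17·t ≡ 5 (mod 19).
    The inverse of 17 mod 19 is 9 (since 17·9 = 153 = 8·19 + 1), so t ≡ 9·5 = 45 ≡ 7 (mod 19).
    Then x = 14 + 112·7 = 798, valid modulo lcm(112, 19) = 2128: x ≡ 798 (mod 2128).
  Combine with x ≡ 4 (mod 9); new modulus lcm = 19152.
    Write x = 798 + 2128·t and substitute into x ≡ 4 (mod 9): 2128·t ≡ 4 − 798 = -794 (mod 9).
    Reduce coefficients mod 9: 4·t ≡ 7 (mod 9).
    The inverse of 4 mod 9 is 7 (since 4·7 = 28 = 3·9 + 1), so t ≡ 7·7 = 49 ≡ 4 (mod 9).
    Then x = 798 + 2128·4 = 9310, valid modulo lcm(2128, 9) = 19152: x ≡ 9310 (mod 19152).
Verify against each original: 9310 mod 7 = 0, 9310 mod 16 = 14, 9310 mod 19 = 0, 9310 mod 9 = 4.

x ≡ 9310 (mod 19152).


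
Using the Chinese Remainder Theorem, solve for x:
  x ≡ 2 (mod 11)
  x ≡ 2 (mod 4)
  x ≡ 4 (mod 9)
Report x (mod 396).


Moduli 11, 4, 9 are pairwise coprime; by CRT there is a unique solution modulo M = 11 · 4 · 9 = 396.
Solve pairwise, accumulating the modulus:
  Start with x ≡ 2 (mod 11).
  Combine with x ≡ 2 (mod 4): since gcd(11, 4) = 1, we get a unique residue mod 44.
    Write x = 2 + 11·t and substitute into x ≡ 2 (mod 4): 11·t ≡ 2 − 2 = 0 (mod 4).
    Reduce coefficients mod 4: 3·t ≡ 0 (mod 4).
    The inverse of 3 mod 4 is 3 (since 3·3 = 9 = 2·4 + 1), so t ≡ 3·0 = 0 ≡ 0 (mod 4).
    Then x = 2 + 11·0 = 2, valid modulo lcm(11, 4) = 44: x ≡ 2 (mod 44).
  Combine with x ≡ 4 (mod 9): since gcd(44, 9) = 1, we get a unique residue mod 396.
    Write x = 2 + 44·t and substitute into x ≡ 4 (mod 9): 44·t ≡ 4 − 2 = 2 (mod 9).
    Reduce coefficients mod 9: 8·t ≡ 2 (mod 9).
    The inverse of 8 mod 9 is 8 (since 8·8 = 64 = 7·9 + 1), so t ≡ 8·2 = 16 ≡ 7 (mod 9).
    Then x = 2 + 44·7 = 310, valid modulo lcm(44, 9) = 396: x ≡ 310 (mod 396).
Verify: 310 mod 11 = 2 ✓, 310 mod 4 = 2 ✓, 310 mod 9 = 4 ✓.

x ≡ 310 (mod 396).


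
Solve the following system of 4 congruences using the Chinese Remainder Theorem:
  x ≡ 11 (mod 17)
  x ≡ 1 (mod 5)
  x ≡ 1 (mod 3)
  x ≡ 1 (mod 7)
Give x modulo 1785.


Product of moduli M = 17 · 5 · 3 · 7 = 1785.
Merge one congruence at a time:
  Start: x ≡ 11 (mod 17).
  Combine with x ≡ 1 (mod 5); new modulus lcm = 85.
    Write x = 11 + 17·t and substitute into x ≡ 1 (mod 5): 17·t ≡ 1 − 11 = -10 (mod 5).
    Reduce coefficients mod 5: 2·t ≡ 0 (mod 5).
    The inverse of 2 mod 5 is 3 (since 2·3 = 6 = 1·5 + 1), so t ≡ 3·0 = 0 ≡ 0 (mod 5).
    Then x = 11 + 17·0 = 11, valid modulo lcm(17, 5) = 85: x ≡ 11 (mod 85).
  Combine with x ≡ 1 (mod 3); new modulus lcm = 255.
    Write x = 11 + 85·t and substitute into x ≡ 1 (mod 3): 85·t ≡ 1 − 11 = -10 (mod 3).
    Reduce coefficients mod 3: 1·t ≡ 2 (mod 3).
    So t ≡ 2 (mod 3).
    Then x = 11 + 85·2 = 181, valid modulo lcm(85, 3) = 255: x ≡ 181 (mod 255).
  Combine with x ≡ 1 (mod 7); new modulus lcm = 1785.
    Write x = 181 + 255·t and substitute into x ≡ 1 (mod 7): 255·t ≡ 1 − 181 = -180 (mod 7).
    Reduce coefficients mod 7: 3·t ≡ 2 (mod 7).
    The inverse of 3 mod 7 is 5 (since 3·5 = 15 = 2·7 + 1), so t ≡ 5·2 = 10 ≡ 3 (mod 7).
    Then x = 181 + 255·3 = 946, valid modulo lcm(255, 7) = 1785: x ≡ 946 (mod 1785).
Verify against each original: 946 mod 17 = 11, 946 mod 5 = 1, 946 mod 3 = 1, 946 mod 7 = 1.

x ≡ 946 (mod 1785).


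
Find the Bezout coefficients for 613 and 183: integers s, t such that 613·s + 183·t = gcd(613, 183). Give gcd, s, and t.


Euclidean algorithm on (613, 183) — divide until remainder is 0:
  613 = 3 · 183 + 64
  183 = 2 · 64 + 55
  64 = 1 · 55 + 9
  55 = 6 · 9 + 1
  9 = 9 · 1 + 0
gcd(613, 183) = 1.
Track Bezout coefficients alongside the remainders: start with r₀ = 613 = a·1 + b·0 (s = 1, t = 0) and r₁ = 183 = a·0 + b·1 (s = 0, t = 1); each new remainder r_{k+1} = r_{k-1} − q_k·r_k inherits s_{k+1} = s_{k-1} − q_k·s_k, t_{k+1} = t_{k-1} − q_k·t_k, so r_k = a·s_k + b·t_k at every step:
  q = 3: r = 64, s = 1 − 3·0 = 1, t = 0 − 3·1 = -3  (check: 613·1 + 183·(-3) = 64)
  q = 2: r = 55, s = 0 − 2·1 = -2, t = 1 − 2·(-3) = 7  (check: 613·(-2) + 183·7 = 55)
  q = 1: r = 9, s = 1 − 1·(-2) = 3, t = -3 − 1·7 = -10  (check: 613·3 + 183·(-10) = 9)
  q = 6: r = 1, s = -2 − 6·3 = -20, t = 7 − 6·(-10) = 67  (check: 613·(-20) + 183·67 = 1)
The row with r = 1 (the gcd) gives the Bezout coefficients s = -20, t = 67.
Result: 613 · (-20) + 183 · (67) = 1.

gcd(613, 183) = 1; s = -20, t = 67 (check: 613·(-20) + 183·67 = 1).


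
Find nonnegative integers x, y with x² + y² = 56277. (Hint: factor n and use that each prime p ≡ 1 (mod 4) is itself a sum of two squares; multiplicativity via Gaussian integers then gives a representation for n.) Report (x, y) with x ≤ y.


Step 1: Factor n = 56277 = 3^2 · 13^2 · 37.
Step 2: Check the mod-4 condition on each prime factor: 3 ≡ 3 (mod 4), exponent 2 (must be even); 13 ≡ 1 (mod 4), exponent 2; 37 ≡ 1 (mod 4), exponent 1.
All primes ≡ 3 (mod 4) appear to even exponent (or don't appear), so by the two-squares theorem n IS expressible as a sum of two squares.
Step 3: Build a representation. Group n = k² · m with k = 3 and m = 13 · 13 · 37 = 6253 (a product of primes ≡ 1 (mod 4)); a representation of m scales to one of n via (k·x)² + (k·y)² = k²(x² + y²). Each prime p ≡ 1 (mod 4) is itself a sum of two squares; find a² by testing p − a² for a perfect square:
  13: 13 − 1² = 12, 13 − 2² = 9 = 3² ⇒ 13 = 2² + 3².
  37: 37 − 1² = 36 = 6² ⇒ 37 = 1² + 6².
  Combine using the Brahmagupta–Fibonacci identity (a² + b²)(c² + d²) = (ac − bd)² + (ad + bc)² = (ac + bd)² + (ad − bc)²:
  13 · 13 = 169: from (2² + 3²)(2² + 3²), take (2·2 − 3·3, 2·3 + 3·2) = (4 − 9, 6 + 6) = (-5, 12); dropping signs (only squares matter) gives (5, 12); check 5² + 12² = 25 + 144 = 169 ✓.
  169 · 37 = 6253: from (5² + 12²)(1² + 6²), take (5·1 − 12·6, 5·6 + 12·1) = (5 − 72, 30 + 12) = (-67, 42); dropping signs (only squares matter) gives (67, 42); check 67² + 42² = 4489 + 1764 = 6253 ✓.
  Scale by k = 3: (3·67, 3·42) = (201, 126).
Step 4: Order so x ≤ y and verify: 126² + 201² = 15876 + 40401 = 56277 = n. ✓

n = 56277 = 126² + 201² (one valid representation with x ≤ y).


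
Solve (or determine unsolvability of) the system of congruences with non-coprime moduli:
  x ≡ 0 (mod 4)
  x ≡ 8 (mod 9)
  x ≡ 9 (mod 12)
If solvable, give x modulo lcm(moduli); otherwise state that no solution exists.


Moduli 4, 9, 12 are not pairwise coprime, so CRT works modulo lcm(m_i) when all pairwise compatibility conditions hold.
Pairwise compatibility: gcd(m_i, m_j) must divide a_i - a_j for every pair.
Merge one congruence at a time:
  Start: x ≡ 0 (mod 4).
  Combine with x ≡ 8 (mod 9): gcd(4, 9) = 1; 8 - 0 = 8, which IS divisible by 1, so compatible.
    Write x = 0 + 4·t and substitute into x ≡ 8 (mod 9): 4·t ≡ 8 − 0 = 8 (mod 9).
    The inverse of 4 mod 9 is 7 (since 4·7 = 28 = 3·9 + 1), so t ≡ 7·8 = 56 ≡ 2 (mod 9).
    Then x = 0 + 4·2 = 8, valid modulo lcm(4, 9) = 36: x ≡ 8 (mod 36).
  Combine with x ≡ 9 (mod 12): gcd(36, 12) = 12, and 9 - 8 = 1 is NOT divisible by 12.
    ⇒ system is inconsistent (no integer solution).

No solution (the system is inconsistent).


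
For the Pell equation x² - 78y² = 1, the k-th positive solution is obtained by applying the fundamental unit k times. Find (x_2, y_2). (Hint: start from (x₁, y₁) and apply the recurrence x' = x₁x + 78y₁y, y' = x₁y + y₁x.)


Step 1: Find the fundamental solution (x₁, y₁) of x² - 78y² = 1.
  Expand √78 as a continued fraction. a₀ = ⌊√78⌋ = 8; iterate m_{k+1} = d_k·a_k − m_k, d_{k+1} = (78 − m_{k+1}²)/d_k, a_{k+1} = ⌊(a₀ + m_{k+1})/d_{k+1}⌋ (starting m₀ = 0, d₀ = 1), with convergents p_k = a_k·p_{k-1} + p_{k-2}, q_k = a_k·q_{k-1} + q_{k-2} (p₋₁ = 1, q₋₁ = 0):
  k = 0: a₀ = 8; p₀/q₀ = 8/1; p₀² − 78·q₀² = 64 − 78 = -14.
  k = 1: m = 8, d = 14, a = ⌊(8 + 8)/14⌋ = 1; p/q = (1·8 + 1)/(1·1 + 0) = 9/1; p² − 78·q² = 81 − 78 = 3.
  k = 2: m = 6, d = 3, a = ⌊(8 + 6)/3⌋ = 4; p/q = (4·9 + 8)/(4·1 + 1) = 44/5; p² − 78·q² = 1936 − 1950 = -14.
  k = 3: m = 6, d = 14, a = ⌊(8 + 6)/14⌋ = 1; p/q = (1·44 + 9)/(1·5 + 1) = 53/6; p² − 78·q² = 2809 − 2808 = 1.
  The first convergent with p² − 78·q² = 1 gives the fundamental solution (x₁, y₁) = (53, 6).
Step 2: Apply the recurrence (x_{n+1}, y_{n+1}) = (x₁x_n + 78y₁y_n, x₁y_n + y₁x_n) repeatedly.
  From (x_1, y_1) = (53, 6): x_2 = 53·53 + 78·6·6 = 5617; y_2 = 53·6 + 6·53 = 636.
Step 3: Verify x_2² - 78·y_2² = 31550689 - 31550688 = 1 (should be 1). ✓

(x_1, y_1) = (53, 6); (x_2, y_2) = (5617, 636).


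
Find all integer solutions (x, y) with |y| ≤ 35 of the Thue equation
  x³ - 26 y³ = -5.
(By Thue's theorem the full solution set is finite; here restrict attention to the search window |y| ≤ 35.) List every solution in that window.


The equation is x³ - 26y³ = -5. For fixed y, x³ = 26·y³ − 5, so a solution requires the RHS to be a perfect cube.
Strategy: iterate y from -35 to 35, compute RHS = 26·y³ − 5, and check whether it is a (positive or negative) perfect cube.
Check small values of y:
  y = 0: RHS = -5 is not a perfect cube.
  y = 1: RHS = 21 is not a perfect cube.
  y = -1: RHS = -31 is not a perfect cube.
  y = 2: RHS = 203 is not a perfect cube.
  y = -2: RHS = -213 is not a perfect cube.
  y = 3: RHS = 697 is not a perfect cube.
  y = -3: RHS = -707 is not a perfect cube.
Continuing the search up to |y| = 35 finds no solutions either.
No (x, y) in the scanned range satisfies the equation.

No integer solutions with |y| ≤ 35.


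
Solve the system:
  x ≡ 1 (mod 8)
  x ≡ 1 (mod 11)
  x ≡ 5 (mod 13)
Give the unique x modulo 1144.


Moduli 8, 11, 13 are pairwise coprime; by CRT there is a unique solution modulo M = 8 · 11 · 13 = 1144.
Solve pairwise, accumulating the modulus:
  Start with x ≡ 1 (mod 8).
  Combine with x ≡ 1 (mod 11): since gcd(8, 11) = 1, we get a unique residue mod 88.
    Write x = 1 + 8·t and substitute into x ≡ 1 (mod 11): 8·t ≡ 1 − 1 = 0 (mod 11).
    The inverse of 8 mod 11 is 7 (since 8·7 = 56 = 5·11 + 1), so t ≡ 7·0 = 0 ≡ 0 (mod 11).
    Then x = 1 + 8·0 = 1, valid modulo lcm(8, 11) = 88: x ≡ 1 (mod 88).
  Combine with x ≡ 5 (mod 13): since gcd(88, 13) = 1, we get a unique residue mod 1144.
    Write x = 1 + 88·t and substitute into x ≡ 5 (mod 13): 88·t ≡ 5 − 1 = 4 (mod 13).
    Reduce coefficients mod 13: 10·t ≡ 4 (mod 13).
    The inverse of 10 mod 13 is 4 (since 10·4 = 40 = 3·13 + 1), so t ≡ 4·4 = 16 ≡ 3 (mod 13).
    Then x = 1 + 88·3 = 265, valid modulo lcm(88, 13) = 1144: x ≡ 265 (mod 1144).
Verify: 265 mod 8 = 1 ✓, 265 mod 11 = 1 ✓, 265 mod 13 = 5 ✓.

x ≡ 265 (mod 1144).


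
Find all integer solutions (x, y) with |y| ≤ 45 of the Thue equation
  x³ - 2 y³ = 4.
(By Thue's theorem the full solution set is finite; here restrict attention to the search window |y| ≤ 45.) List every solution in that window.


The equation is x³ - 2y³ = 4. For fixed y, x³ = 2·y³ + 4, so a solution requires the RHS to be a perfect cube.
Strategy: iterate y from -45 to 45, compute RHS = 2·y³ + 4, and check whether it is a (positive or negative) perfect cube.
Check small values of y:
  y = 0: RHS = 4 is not a perfect cube.
  y = 1: RHS = 6 is not a perfect cube.
  y = -1: RHS = 2 is not a perfect cube.
  y = 2: RHS = 20 is not a perfect cube.
  y = -2: RHS = -12 is not a perfect cube.
  y = 3: RHS = 58 is not a perfect cube.
  y = -3: RHS = -50 is not a perfect cube.
Continuing the search up to |y| = 45 finds no solutions either.
No (x, y) in the scanned range satisfies the equation.

No integer solutions with |y| ≤ 45.


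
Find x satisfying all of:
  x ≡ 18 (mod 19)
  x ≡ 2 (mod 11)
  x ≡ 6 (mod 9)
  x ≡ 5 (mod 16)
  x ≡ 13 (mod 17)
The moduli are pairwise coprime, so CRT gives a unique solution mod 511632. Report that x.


Product of moduli M = 19 · 11 · 9 · 16 · 17 = 511632.
Merge one congruence at a time:
  Start: x ≡ 18 (mod 19).
  Combine with x ≡ 2 (mod 11); new modulus lcm = 209.
    Write x = 18 + 19·t and substitute into x ≡ 2 (mod 11): 19·t ≡ 2 − 18 = -16 (mod 11).
    Reduce coefficients mod 11: 8·t ≡ 6 (mod 11).
    The inverse of 8 mod 11 is 7 (since 8·7 = 56 = 5·11 + 1), so t ≡ 7·6 = 42 ≡ 9 (mod 11).
    Then x = 18 + 19·9 = 189, valid modulo lcm(19, 11) = 209: x ≡ 189 (mod 209).
  Combine with x ≡ 6 (mod 9); new modulus lcm = 1881.
    Write x = 189 + 209·t and substitute into x ≡ 6 (mod 9): 209·t ≡ 6 − 189 = -183 (mod 9).
    Reduce coefficients mod 9: 2·t ≡ 6 (mod 9).
    The inverse of 2 mod 9 is 5 (since 2·5 = 10 = 1·9 + 1), so t ≡ 5·6 = 30 ≡ 3 (mod 9).
    Then x = 189 + 209·3 = 816, valid modulo lcm(209, 9) = 1881: x ≡ 816 (mod 1881).
  Combine with x ≡ 5 (mod 16); new modulus lcm = 30096.
    Write x = 816 + 1881·t and substitute into x ≡ 5 (mod 16): 1881·t ≡ 5 − 816 = -811 (mod 16).
    Reduce coefficients mod 16: 9·t ≡ 5 (mod 16).
    The inverse of 9 mod 16 is 9 (since 9·9 = 81 = 5·16 + 1), so t ≡ 9·5 = 45 ≡ 13 (mod 16).
    Then x = 816 + 1881·13 = 25269, valid modulo lcm(1881, 16) = 30096: x ≡ 25269 (mod 30096).
  Combine with x ≡ 13 (mod 17); new modulus lcm = 511632.
    Write x = 25269 + 30096·t and substitute into x ≡ 13 (mod 17): 30096·t ≡ 13 − 25269 = -25256 (mod 17).
    Reduce coefficients mod 17: 6·t ≡ 6 (mod 17).
    The inverse of 6 mod 17 is 3 (since 6·3 = 18 = 1·17 + 1), so t ≡ 3·6 = 18 ≡ 1 (mod 17).
    Then x = 25269 + 30096·1 = 55365, valid modulo lcm(30096, 17) = 511632: x ≡ 55365 (mod 511632).
Verify against each original: 55365 mod 19 = 18, 55365 mod 11 = 2, 55365 mod 9 = 6, 55365 mod 16 = 5, 55365 mod 17 = 13.

x ≡ 55365 (mod 511632).


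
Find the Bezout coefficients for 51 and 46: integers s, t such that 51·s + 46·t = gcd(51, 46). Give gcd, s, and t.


Euclidean algorithm on (51, 46) — divide until remainder is 0:
  51 = 1 · 46 + 5
  46 = 9 · 5 + 1
  5 = 5 · 1 + 0
gcd(51, 46) = 1.
Track Bezout coefficients alongside the remainders: start with r₀ = 51 = a·1 + b·0 (s = 1, t = 0) and r₁ = 46 = a·0 + b·1 (s = 0, t = 1); each new remainder r_{k+1} = r_{k-1} − q_k·r_k inherits s_{k+1} = s_{k-1} − q_k·s_k, t_{k+1} = t_{k-1} − q_k·t_k, so r_k = a·s_k + b·t_k at every step:
  q = 1: r = 5, s = 1 − 1·0 = 1, t = 0 − 1·1 = -1  (check: 51·1 + 46·(-1) = 5)
  q = 9: r = 1, s = 0 − 9·1 = -9, t = 1 − 9·(-1) = 10  (check: 51·(-9) + 46·10 = 1)
The row with r = 1 (the gcd) gives the Bezout coefficients s = -9, t = 10.
Result: 51 · (-9) + 46 · (10) = 1.

gcd(51, 46) = 1; s = -9, t = 10 (check: 51·(-9) + 46·10 = 1).


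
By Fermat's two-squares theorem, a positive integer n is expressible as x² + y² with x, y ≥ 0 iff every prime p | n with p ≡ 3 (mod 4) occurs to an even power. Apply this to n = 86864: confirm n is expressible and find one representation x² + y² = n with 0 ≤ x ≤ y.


Step 1: Factor n = 86864 = 2^4 · 61 · 89.
Step 2: Check the mod-4 condition on each prime factor: 2 = 2 (special); 61 ≡ 1 (mod 4), exponent 1; 89 ≡ 1 (mod 4), exponent 1.
All primes ≡ 3 (mod 4) appear to even exponent (or don't appear), so by the two-squares theorem n IS expressible as a sum of two squares.
Step 3: Build a representation. Group n = k² · m with k = 4 and m = 61 · 89 = 5429 (a product of primes ≡ 1 (mod 4)); a representation of m scales to one of n via (k·x)² + (k·y)² = k²(x² + y²). Each prime p ≡ 1 (mod 4) is itself a sum of two squares; find a² by testing p − a² for a perfect square:
  61: 61 − 1² = 60, 61 − 2² = 57, 61 − 3² = 52, 61 − 4² = 45, 61 − 5² = 36 = 6² ⇒ 61 = 5² + 6².
  89: 89 − 1² = 88, 89 − 2² = 85, 89 − 3² = 80, 89 − 4² = 73, 89 − 5² = 64 = 8² ⇒ 89 = 5² + 8².
  Combine using the Brahmagupta–Fibonacci identity (a² + b²)(c² + d²) = (ac − bd)² + (ad + bc)² = (ac + bd)² + (ad − bc)²:
  61 · 89 = 5429: from (5² + 6²)(5² + 8²), take (5·5 − 6·8, 5·8 + 6·5) = (25 − 48, 40 + 30) = (-23, 70); dropping signs (only squares matter) gives (23, 70); check 23² + 70² = 529 + 4900 = 5429 ✓.
  Scale by k = 4: (4·23, 4·70) = (92, 280).
Step 4: Order so x ≤ y and verify: 92² + 280² = 8464 + 78400 = 86864 = n. ✓

n = 86864 = 92² + 280² (one valid representation with x ≤ y).


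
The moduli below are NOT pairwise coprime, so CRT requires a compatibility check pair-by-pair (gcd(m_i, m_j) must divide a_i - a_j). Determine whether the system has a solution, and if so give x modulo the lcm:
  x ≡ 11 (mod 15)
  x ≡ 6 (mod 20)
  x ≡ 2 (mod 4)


Moduli 15, 20, 4 are not pairwise coprime, so CRT works modulo lcm(m_i) when all pairwise compatibility conditions hold.
Pairwise compatibility: gcd(m_i, m_j) must divide a_i - a_j for every pair.
Merge one congruence at a time:
  Start: x ≡ 11 (mod 15).
  Combine with x ≡ 6 (mod 20): gcd(15, 20) = 5; 6 - 11 = -5, which IS divisible by 5, so compatible.
    Write x = 11 + 15·t and substitute into x ≡ 6 (mod 20): 15·t ≡ 6 − 11 = -5 (mod 20).
    Divide the congruence (and modulus) by g = 5: 3·t ≡ -1 (mod 4).
    Reduce coefficients mod 4: 3·t ≡ 3 (mod 4).
    The inverse of 3 mod 4 is 3 (since 3·3 = 9 = 2·4 + 1), so t ≡ 3·3 = 9 ≡ 1 (mod 4).
    Then x = 11 + 15·1 = 26, valid modulo lcm(15, 20) = 60: x ≡ 26 (mod 60).
  Combine with x ≡ 2 (mod 4): gcd(60, 4) = 4; 2 - 26 = -24, which IS divisible by 4, so compatible.
    Write x = 26 + 60·t and substitute into x ≡ 2 (mod 4): 60·t ≡ 2 − 26 = -24 (mod 4).
    Divide the congruence (and modulus) by g = 4: 15·t ≡ -6 (mod 1).
    Modulo 1 every t works; take t = 0.
    Then x = 26 + 60·0 = 26, valid modulo lcm(60, 4) = 60: x ≡ 26 (mod 60).
Verify: 26 mod 15 = 11, 26 mod 20 = 6, 26 mod 4 = 2.

x ≡ 26 (mod 60).


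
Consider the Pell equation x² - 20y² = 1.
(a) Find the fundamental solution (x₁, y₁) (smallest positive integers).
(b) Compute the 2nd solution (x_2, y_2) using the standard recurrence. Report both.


Step 1: Find the fundamental solution (x₁, y₁) of x² - 20y² = 1.
  Expand √20 as a continued fraction. a₀ = ⌊√20⌋ = 4; iterate m_{k+1} = d_k·a_k − m_k, d_{k+1} = (20 − m_{k+1}²)/d_k, a_{k+1} = ⌊(a₀ + m_{k+1})/d_{k+1}⌋ (starting m₀ = 0, d₀ = 1), with convergents p_k = a_k·p_{k-1} + p_{k-2}, q_k = a_k·q_{k-1} + q_{k-2} (p₋₁ = 1, q₋₁ = 0):
  k = 0: a₀ = 4; p₀/q₀ = 4/1; p₀² − 20·q₀² = 16 − 20 = -4.
  k = 1: m = 4, d = 4, a = ⌊(4 + 4)/4⌋ = 2; p/q = (2·4 + 1)/(2·1 + 0) = 9/2; p² − 20·q² = 81 − 80 = 1.
  The first convergent with p² − 20·q² = 1 gives the fundamental solution (x₁, y₁) = (9, 2).
Step 2: Apply the recurrence (x_{n+1}, y_{n+1}) = (x₁x_n + 20y₁y_n, x₁y_n + y₁x_n) repeatedly.
  From (x_1, y_1) = (9, 2): x_2 = 9·9 + 20·2·2 = 161; y_2 = 9·2 + 2·9 = 36.
Step 3: Verify x_2² - 20·y_2² = 25921 - 25920 = 1 (should be 1). ✓

(x_1, y_1) = (9, 2); (x_2, y_2) = (161, 36).


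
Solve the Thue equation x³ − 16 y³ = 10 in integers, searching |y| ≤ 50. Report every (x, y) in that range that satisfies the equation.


The equation is x³ - 16y³ = 10. For fixed y, x³ = 16·y³ + 10, so a solution requires the RHS to be a perfect cube.
Strategy: iterate y from -50 to 50, compute RHS = 16·y³ + 10, and check whether it is a (positive or negative) perfect cube.
Check small values of y:
  y = 0: RHS = 10 is not a perfect cube.
  y = 1: RHS = 26 is not a perfect cube.
  y = -1: RHS = -6 is not a perfect cube.
  y = 2: RHS = 138 is not a perfect cube.
  y = -2: RHS = -118 is not a perfect cube.
  y = 3: RHS = 442 is not a perfect cube.
  y = -3: RHS = -422 is not a perfect cube.
Continuing the search up to |y| = 50 finds no solutions either.
No (x, y) in the scanned range satisfies the equation.

No integer solutions with |y| ≤ 50.


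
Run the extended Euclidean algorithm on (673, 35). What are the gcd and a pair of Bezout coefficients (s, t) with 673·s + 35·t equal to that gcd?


Euclidean algorithm on (673, 35) — divide until remainder is 0:
  673 = 19 · 35 + 8
  35 = 4 · 8 + 3
  8 = 2 · 3 + 2
  3 = 1 · 2 + 1
  2 = 2 · 1 + 0
gcd(673, 35) = 1.
Track Bezout coefficients alongside the remainders: start with r₀ = 673 = a·1 + b·0 (s = 1, t = 0) and r₁ = 35 = a·0 + b·1 (s = 0, t = 1); each new remainder r_{k+1} = r_{k-1} − q_k·r_k inherits s_{k+1} = s_{k-1} − q_k·s_k, t_{k+1} = t_{k-1} − q_k·t_k, so r_k = a·s_k + b·t_k at every step:
  q = 19: r = 8, s = 1 − 19·0 = 1, t = 0 − 19·1 = -19  (check: 673·1 + 35·(-19) = 8)
  q = 4: r = 3, s = 0 − 4·1 = -4, t = 1 − 4·(-19) = 77  (check: 673·(-4) + 35·77 = 3)
  q = 2: r = 2, s = 1 − 2·(-4) = 9, t = -19 − 2·77 = -173  (check: 673·9 + 35·(-173) = 2)
  q = 1: r = 1, s = -4 − 1·9 = -13, t = 77 − 1·(-173) = 250  (check: 673·(-13) + 35·250 = 1)
The row with r = 1 (the gcd) gives the Bezout coefficients s = -13, t = 250.
Result: 673 · (-13) + 35 · (250) = 1.

gcd(673, 35) = 1; s = -13, t = 250 (check: 673·(-13) + 35·250 = 1).


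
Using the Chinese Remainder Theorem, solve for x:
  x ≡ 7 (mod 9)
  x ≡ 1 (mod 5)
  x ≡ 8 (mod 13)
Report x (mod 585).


Moduli 9, 5, 13 are pairwise coprime; by CRT there is a unique solution modulo M = 9 · 5 · 13 = 585.
Solve pairwise, accumulating the modulus:
  Start with x ≡ 7 (mod 9).
  Combine with x ≡ 1 (mod 5): since gcd(9, 5) = 1, we get a unique residue mod 45.
    Write x = 7 + 9·t and substitute into x ≡ 1 (mod 5): 9·t ≡ 1 − 7 = -6 (mod 5).
    Reduce coefficients mod 5: 4·t ≡ 4 (mod 5).
    The inverse of 4 mod 5 is 4 (since 4·4 = 16 = 3·5 + 1), so t ≡ 4·4 = 16 ≡ 1 (mod 5).
    Then x = 7 + 9·1 = 16, valid modulo lcm(9, 5) = 45: x ≡ 16 (mod 45).
  Combine with x ≡ 8 (mod 13): since gcd(45, 13) = 1, we get a unique residue mod 585.
    Write x = 16 + 45·t and substitute into x ≡ 8 (mod 13): 45·t ≡ 8 − 16 = -8 (mod 13).
    Reduce coefficients mod 13: 6·t ≡ 5 (mod 13).
    The inverse of 6 mod 13 is 11 (since 6·11 = 66 = 5·13 + 1), so t ≡ 11·5 = 55 ≡ 3 (mod 13).
    Then x = 16 + 45·3 = 151, valid modulo lcm(45, 13) = 585: x ≡ 151 (mod 585).
Verify: 151 mod 9 = 7 ✓, 151 mod 5 = 1 ✓, 151 mod 13 = 8 ✓.

x ≡ 151 (mod 585).


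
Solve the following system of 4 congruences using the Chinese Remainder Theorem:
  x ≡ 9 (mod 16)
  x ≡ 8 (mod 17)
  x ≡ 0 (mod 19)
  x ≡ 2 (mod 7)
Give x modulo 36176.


Product of moduli M = 16 · 17 · 19 · 7 = 36176.
Merge one congruence at a time:
  Start: x ≡ 9 (mod 16).
  Combine with x ≡ 8 (mod 17); new modulus lcm = 272.
    Write x = 9 + 16·t and substitute into x ≡ 8 (mod 17): 16·t ≡ 8 − 9 = -1 (mod 17).
    Reduce coefficients mod 17: 16·t ≡ 16 (mod 17).
    The inverse of 16 mod 17 is 16 (since 16·16 = 256 = 15·17 + 1), so t ≡ 16·16 = 256 ≡ 1 (mod 17).
    Then x = 9 + 16·1 = 25, valid modulo lcm(16, 17) = 272: x ≡ 25 (mod 272).
  Combine with x ≡ 0 (mod 19); new modulus lcm = 5168.
    Write x = 25 + 272·t and substitute into x ≡ 0 (mod 19): 272·t ≡ 0 − 25 = -25 (mod 19).
    Reduce coefficients mod 19: 6·t ≡ 13 (mod 19).
    The inverse of 6 mod 19 is 16 (since 6·16 = 96 = 5·19 + 1), so t ≡ 16·13 = 208 ≡ 18 (mod 19).
    Then x = 25 + 272·18 = 4921, valid modulo lcm(272, 19) = 5168: x ≡ 4921 (mod 5168).
  Combine with x ≡ 2 (mod 7); new modulus lcm = 36176.
    Write x = 4921 + 5168·t and substitute into x ≡ 2 (mod 7): 5168·t ≡ 2 − 4921 = -4919 (mod 7).
    Reduce coefficients mod 7: 2·t ≡ 2 (mod 7).
    The inverse of 2 mod 7 is 4 (since 2·4 = 8 = 1·7 + 1), so t ≡ 4·2 = 8 ≡ 1 (mod 7).
    Then x = 4921 + 5168·1 = 10089, valid modulo lcm(5168, 7) = 36176: x ≡ 10089 (mod 36176).
Verify against each original: 10089 mod 16 = 9, 10089 mod 17 = 8, 10089 mod 19 = 0, 10089 mod 7 = 2.

x ≡ 10089 (mod 36176).


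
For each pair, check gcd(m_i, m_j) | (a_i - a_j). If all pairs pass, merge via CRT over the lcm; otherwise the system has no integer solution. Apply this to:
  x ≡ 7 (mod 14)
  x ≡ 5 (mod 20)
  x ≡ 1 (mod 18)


Moduli 14, 20, 18 are not pairwise coprime, so CRT works modulo lcm(m_i) when all pairwise compatibility conditions hold.
Pairwise compatibility: gcd(m_i, m_j) must divide a_i - a_j for every pair.
Merge one congruence at a time:
  Start: x ≡ 7 (mod 14).
  Combine with x ≡ 5 (mod 20): gcd(14, 20) = 2; 5 - 7 = -2, which IS divisible by 2, so compatible.
    Write x = 7 + 14·t and substitute into x ≡ 5 (mod 20): 14·t ≡ 5 − 7 = -2 (mod 20).
    Divide the congruence (and modulus) by g = 2: 7·t ≡ -1 (mod 10).
    Reduce coefficients mod 10: 7·t ≡ 9 (mod 10).
    The inverse of 7 mod 10 is 3 (since 7·3 = 21 = 2·10 + 1), so t ≡ 3·9 = 27 ≡ 7 (mod 10).
    Then x = 7 + 14·7 = 105, valid modulo lcm(14, 20) = 140: x ≡ 105 (mod 140).
  Combine with x ≡ 1 (mod 18): gcd(140, 18) = 2; 1 - 105 = -104, which IS divisible by 2, so compatible.
    Write x = 105 + 140·t and substitute into x ≡ 1 (mod 18): 140·t ≡ 1 − 105 = -104 (mod 18).
    Divide the congruence (and modulus) by g = 2: 70·t ≡ -52 (mod 9).
    Reduce coefficients mod 9: 7·t ≡ 2 (mod 9).
    The inverse of 7 mod 9 is 4 (since 7·4 = 28 = 3·9 + 1), so t ≡ 4·2 = 8 ≡ 8 (mod 9).
    Then x = 105 + 140·8 = 1225, valid modulo lcm(140, 18) = 1260: x ≡ 1225 (mod 1260).
Verify: 1225 mod 14 = 7, 1225 mod 20 = 5, 1225 mod 18 = 1.

x ≡ 1225 (mod 1260).


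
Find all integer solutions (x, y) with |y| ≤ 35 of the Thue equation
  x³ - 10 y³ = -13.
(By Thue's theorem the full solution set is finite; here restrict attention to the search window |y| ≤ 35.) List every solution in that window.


The equation is x³ - 10y³ = -13. For fixed y, x³ = 10·y³ − 13, so a solution requires the RHS to be a perfect cube.
Strategy: iterate y from -35 to 35, compute RHS = 10·y³ − 13, and check whether it is a (positive or negative) perfect cube.
Check small values of y:
  y = 0: RHS = -13 is not a perfect cube.
  y = 1: RHS = -3 is not a perfect cube.
  y = -1: RHS = -23 is not a perfect cube.
  y = 2: RHS = 67 is not a perfect cube.
  y = -2: RHS = -93 is not a perfect cube.
  y = 3: RHS = 257 is not a perfect cube.
  y = -3: RHS = -283 is not a perfect cube.
Continuing the search up to |y| = 35 finds no solutions either.
No (x, y) in the scanned range satisfies the equation.

No integer solutions with |y| ≤ 35.


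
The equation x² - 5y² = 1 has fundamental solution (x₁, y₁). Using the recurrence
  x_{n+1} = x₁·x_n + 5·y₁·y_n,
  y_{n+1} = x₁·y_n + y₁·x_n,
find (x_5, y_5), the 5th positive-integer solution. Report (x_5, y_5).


Step 1: Find the fundamental solution (x₁, y₁) of x² - 5y² = 1.
  Expand √5 as a continued fraction. a₀ = ⌊√5⌋ = 2; iterate m_{k+1} = d_k·a_k − m_k, d_{k+1} = (5 − m_{k+1}²)/d_k, a_{k+1} = ⌊(a₀ + m_{k+1})/d_{k+1}⌋ (starting m₀ = 0, d₀ = 1), with convergents p_k = a_k·p_{k-1} + p_{k-2}, q_k = a_k·q_{k-1} + q_{k-2} (p₋₁ = 1, q₋₁ = 0):
  k = 0: a₀ = 2; p₀/q₀ = 2/1; p₀² − 5·q₀² = 4 − 5 = -1.
  k = 1: m = 2, d = 1, a = ⌊(2 + 2)/1⌋ = 4; p/q = (4·2 + 1)/(4·1 + 0) = 9/4; p² − 5·q² = 81 − 80 = 1.
  The first convergent with p² − 5·q² = 1 gives the fundamental solution (x₁, y₁) = (9, 4).
Step 2: Apply the recurrence (x_{n+1}, y_{n+1}) = (x₁x_n + 5y₁y_n, x₁y_n + y₁x_n) repeatedly.
  From (x_1, y_1) = (9, 4): x_2 = 9·9 + 5·4·4 = 161; y_2 = 9·4 + 4·9 = 72.
  From (x_2, y_2) = (161, 72): x_3 = 9·161 + 5·4·72 = 2889; y_3 = 9·72 + 4·161 = 1292.
  From (x_3, y_3) = (2889, 1292): x_4 = 9·2889 + 5·4·1292 = 51841; y_4 = 9·1292 + 4·2889 = 23184.
  From (x_4, y_4) = (51841, 23184): x_5 = 9·51841 + 5·4·23184 = 930249; y_5 = 9·23184 + 4·51841 = 416020.
Step 3: Verify x_5² - 5·y_5² = 865363202001 - 865363202000 = 1 (should be 1). ✓

(x_1, y_1) = (9, 4); (x_5, y_5) = (930249, 416020).


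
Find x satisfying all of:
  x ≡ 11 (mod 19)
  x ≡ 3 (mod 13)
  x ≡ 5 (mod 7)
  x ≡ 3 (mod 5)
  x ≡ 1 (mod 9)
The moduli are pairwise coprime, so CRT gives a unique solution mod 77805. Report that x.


Product of moduli M = 19 · 13 · 7 · 5 · 9 = 77805.
Merge one congruence at a time:
  Start: x ≡ 11 (mod 19).
  Combine with x ≡ 3 (mod 13); new modulus lcm = 247.
    Write x = 11 + 19·t and substitute into x ≡ 3 (mod 13): 19·t ≡ 3 − 11 = -8 (mod 13).
    Reduce coefficients mod 13: 6·t ≡ 5 (mod 13).
    The inverse of 6 mod 13 is 11 (since 6·11 = 66 = 5·13 + 1), so t ≡ 11·5 = 55 ≡ 3 (mod 13).
    Then x = 11 + 19·3 = 68, valid modulo lcm(19, 13) = 247: x ≡ 68 (mod 247).
  Combine with x ≡ 5 (mod 7); new modulus lcm = 1729.
    Write x = 68 + 247·t and substitute into x ≡ 5 (mod 7): 247·t ≡ 5 − 68 = -63 (mod 7).
    Reduce coefficients mod 7: 2·t ≡ 0 (mod 7).
    The inverse of 2 mod 7 is 4 (since 2·4 = 8 = 1·7 + 1), so t ≡ 4·0 = 0 ≡ 0 (mod 7).
    Then x = 68 + 247·0 = 68, valid modulo lcm(247, 7) = 1729: x ≡ 68 (mod 1729).
  Combine with x ≡ 3 (mod 5); new modulus lcm = 8645.
    Write x = 68 + 1729·t and substitute into x ≡ 3 (mod 5): 1729·t ≡ 3 − 68 = -65 (mod 5).
    Reduce coefficients mod 5: 4·t ≡ 0 (mod 5).
    The inverse of 4 mod 5 is 4 (since 4·4 = 16 = 3·5 + 1), so t ≡ 4·0 = 0 ≡ 0 (mod 5).
    Then x = 68 + 1729·0 = 68, valid modulo lcm(1729, 5) = 8645: x ≡ 68 (mod 8645).
  Combine with x ≡ 1 (mod 9); new modulus lcm = 77805.
    Write x = 68 + 8645·t and substitute into x ≡ 1 (mod 9): 8645·t ≡ 1 − 68 = -67 (mod 9).
    Reduce coefficients mod 9: 5·t ≡ 5 (mod 9).
    The inverse of 5 mod 9 is 2 (since 5·2 = 10 = 1·9 + 1), so t ≡ 2·5 = 10 ≡ 1 (mod 9).
    Then x = 68 + 8645·1 = 8713, valid modulo lcm(8645, 9) = 77805: x ≡ 8713 (mod 77805).
Verify against each original: 8713 mod 19 = 11, 8713 mod 13 = 3, 8713 mod 7 = 5, 8713 mod 5 = 3, 8713 mod 9 = 1.

x ≡ 8713 (mod 77805).


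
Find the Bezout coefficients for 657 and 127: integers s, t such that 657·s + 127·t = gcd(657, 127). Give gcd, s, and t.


Euclidean algorithm on (657, 127) — divide until remainder is 0:
  657 = 5 · 127 + 22
  127 = 5 · 22 + 17
  22 = 1 · 17 + 5
  17 = 3 · 5 + 2
  5 = 2 · 2 + 1
  2 = 2 · 1 + 0
gcd(657, 127) = 1.
Track Bezout coefficients alongside the remainders: start with r₀ = 657 = a·1 + b·0 (s = 1, t = 0) and r₁ = 127 = a·0 + b·1 (s = 0, t = 1); each new remainder r_{k+1} = r_{k-1} − q_k·r_k inherits s_{k+1} = s_{k-1} − q_k·s_k, t_{k+1} = t_{k-1} − q_k·t_k, so r_k = a·s_k + b·t_k at every step:
  q = 5: r = 22, s = 1 − 5·0 = 1, t = 0 − 5·1 = -5  (check: 657·1 + 127·(-5) = 22)
  q = 5: r = 17, s = 0 − 5·1 = -5, t = 1 − 5·(-5) = 26  (check: 657·(-5) + 127·26 = 17)
  q = 1: r = 5, s = 1 − 1·(-5) = 6, t = -5 − 1·26 = -31  (check: 657·6 + 127·(-31) = 5)
  q = 3: r = 2, s = -5 − 3·6 = -23, t = 26 − 3·(-31) = 119  (check: 657·(-23) + 127·119 = 2)
  q = 2: r = 1, s = 6 − 2·(-23) = 52, t = -31 − 2·119 = -269  (check: 657·52 + 127·(-269) = 1)
The row with r = 1 (the gcd) gives the Bezout coefficients s = 52, t = -269.
Result: 657 · (52) + 127 · (-269) = 1.

gcd(657, 127) = 1; s = 52, t = -269 (check: 657·52 + 127·(-269) = 1).


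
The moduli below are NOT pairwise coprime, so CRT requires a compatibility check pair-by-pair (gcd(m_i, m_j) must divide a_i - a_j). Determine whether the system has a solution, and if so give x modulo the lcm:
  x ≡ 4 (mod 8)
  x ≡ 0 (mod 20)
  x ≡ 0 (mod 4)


Moduli 8, 20, 4 are not pairwise coprime, so CRT works modulo lcm(m_i) when all pairwise compatibility conditions hold.
Pairwise compatibility: gcd(m_i, m_j) must divide a_i - a_j for every pair.
Merge one congruence at a time:
  Start: x ≡ 4 (mod 8).
  Combine with x ≡ 0 (mod 20): gcd(8, 20) = 4; 0 - 4 = -4, which IS divisible by 4, so compatible.
    Write x = 4 + 8·t and substitute into x ≡ 0 (mod 20): 8·t ≡ 0 − 4 = -4 (mod 20).
    Divide the congruence (and modulus) by g = 4: 2·t ≡ -1 (mod 5).
    Reduce coefficients mod 5: 2·t ≡ 4 (mod 5).
    The inverse of 2 mod 5 is 3 (since 2·3 = 6 = 1·5 + 1), so t ≡ 3·4 = 12 ≡ 2 (mod 5).
    Then x = 4 + 8·2 = 20, valid modulo lcm(8, 20) = 40: x ≡ 20 (mod 40).
  Combine with x ≡ 0 (mod 4): gcd(40, 4) = 4; 0 - 20 = -20, which IS divisible by 4, so compatible.
    Write x = 20 + 40·t and substitute into x ≡ 0 (mod 4): 40·t ≡ 0 − 20 = -20 (mod 4).
    Divide the congruence (and modulus) by g = 4: 10·t ≡ -5 (mod 1).
    Modulo 1 every t works; take t = 0.
    Then x = 20 + 40·0 = 20, valid modulo lcm(40, 4) = 40: x ≡ 20 (mod 40).
Verify: 20 mod 8 = 4, 20 mod 20 = 0, 20 mod 4 = 0.

x ≡ 20 (mod 40).


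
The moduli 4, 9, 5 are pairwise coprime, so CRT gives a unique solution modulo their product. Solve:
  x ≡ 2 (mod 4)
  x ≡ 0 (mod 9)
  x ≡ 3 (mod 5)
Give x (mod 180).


Moduli 4, 9, 5 are pairwise coprime; by CRT there is a unique solution modulo M = 4 · 9 · 5 = 180.
Solve pairwise, accumulating the modulus:
  Start with x ≡ 2 (mod 4).
  Combine with x ≡ 0 (mod 9): since gcd(4, 9) = 1, we get a unique residue mod 36.
    Write x = 2 + 4·t and substitute into x ≡ 0 (mod 9): 4·t ≡ 0 − 2 = -2 (mod 9).
    Reduce coefficients mod 9: 4·t ≡ 7 (mod 9).
    The inverse of 4 mod 9 is 7 (since 4·7 = 28 = 3·9 + 1), so t ≡ 7·7 = 49 ≡ 4 (mod 9).
    Then x = 2 + 4·4 = 18, valid modulo lcm(4, 9) = 36: x ≡ 18 (mod 36).
  Combine with x ≡ 3 (mod 5): since gcd(36, 5) = 1, we get a unique residue mod 180.
    Write x = 18 + 36·t and substitute into x ≡ 3 (mod 5): 36·t ≡ 3 − 18 = -15 (mod 5).
    Reduce coefficients mod 5: 1·t ≡ 0 (mod 5).
    So t ≡ 0 (mod 5).
    Then x = 18 + 36·0 = 18, valid modulo lcm(36, 5) = 180: x ≡ 18 (mod 180).
Verify: 18 mod 4 = 2 ✓, 18 mod 9 = 0 ✓, 18 mod 5 = 3 ✓.

x ≡ 18 (mod 180).
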